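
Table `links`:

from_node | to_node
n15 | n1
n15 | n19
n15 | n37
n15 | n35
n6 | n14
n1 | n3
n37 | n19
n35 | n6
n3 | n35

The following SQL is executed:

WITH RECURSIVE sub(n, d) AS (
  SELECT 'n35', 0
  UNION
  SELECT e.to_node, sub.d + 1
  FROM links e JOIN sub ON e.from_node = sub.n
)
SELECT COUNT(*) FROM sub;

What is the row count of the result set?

3

Base: (n35, d=0).
Iteration 1: edges from {n35} -> (n6, d=1).
Iteration 2: edges from {n6} -> (n14, d=2).
Iteration 3: no outgoing edges from {n14}; recursion stops.
Total rows emitted: 3.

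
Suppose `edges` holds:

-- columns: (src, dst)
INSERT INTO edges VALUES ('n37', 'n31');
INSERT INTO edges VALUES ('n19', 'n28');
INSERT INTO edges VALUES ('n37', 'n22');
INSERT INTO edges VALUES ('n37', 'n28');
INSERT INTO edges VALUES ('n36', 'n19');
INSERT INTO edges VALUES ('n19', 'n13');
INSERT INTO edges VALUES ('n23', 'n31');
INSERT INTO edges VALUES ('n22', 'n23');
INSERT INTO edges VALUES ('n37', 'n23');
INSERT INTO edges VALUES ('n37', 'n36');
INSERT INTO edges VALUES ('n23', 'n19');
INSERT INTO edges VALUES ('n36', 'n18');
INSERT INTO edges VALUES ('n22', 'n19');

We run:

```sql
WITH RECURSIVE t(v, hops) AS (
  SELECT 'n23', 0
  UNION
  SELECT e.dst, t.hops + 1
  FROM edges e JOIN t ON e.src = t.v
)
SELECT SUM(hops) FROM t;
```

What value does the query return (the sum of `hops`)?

Base: (n23, hops=0).
Iteration 1: edges from {n23} -> (n19, hops=1), (n31, hops=1).
Iteration 2: edges from {n19,n31} -> (n13, hops=2), (n28, hops=2).
Iteration 3: no outgoing edges from {n13,n28}; recursion stops.
SUM(hops) = 0 + 1 + 1 + 2 + 2 = 6.

6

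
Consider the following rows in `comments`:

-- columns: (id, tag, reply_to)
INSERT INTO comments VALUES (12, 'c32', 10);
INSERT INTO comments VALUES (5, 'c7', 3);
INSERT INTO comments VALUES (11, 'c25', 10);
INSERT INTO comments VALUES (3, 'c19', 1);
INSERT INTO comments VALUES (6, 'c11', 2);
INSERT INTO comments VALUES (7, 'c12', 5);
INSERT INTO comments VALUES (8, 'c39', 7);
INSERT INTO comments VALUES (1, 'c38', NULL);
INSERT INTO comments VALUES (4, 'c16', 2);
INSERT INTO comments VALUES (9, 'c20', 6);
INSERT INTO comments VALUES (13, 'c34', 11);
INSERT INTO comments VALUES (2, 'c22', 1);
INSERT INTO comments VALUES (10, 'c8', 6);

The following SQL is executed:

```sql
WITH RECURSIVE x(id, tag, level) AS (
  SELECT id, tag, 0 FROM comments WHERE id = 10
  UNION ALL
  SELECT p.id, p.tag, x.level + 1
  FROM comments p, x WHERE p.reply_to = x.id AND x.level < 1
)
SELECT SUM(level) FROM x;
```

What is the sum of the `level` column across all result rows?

Base: id=10 (c8) at level 0.
Iteration 1: rows with reply_to in {10} -> c25 (id 11, level 1), c32 (id 12, level 1).
Iteration 2: level < 1 fails for all current rows; recursion stops.
SUM(level) = 0 + 1 + 1 = 2.

2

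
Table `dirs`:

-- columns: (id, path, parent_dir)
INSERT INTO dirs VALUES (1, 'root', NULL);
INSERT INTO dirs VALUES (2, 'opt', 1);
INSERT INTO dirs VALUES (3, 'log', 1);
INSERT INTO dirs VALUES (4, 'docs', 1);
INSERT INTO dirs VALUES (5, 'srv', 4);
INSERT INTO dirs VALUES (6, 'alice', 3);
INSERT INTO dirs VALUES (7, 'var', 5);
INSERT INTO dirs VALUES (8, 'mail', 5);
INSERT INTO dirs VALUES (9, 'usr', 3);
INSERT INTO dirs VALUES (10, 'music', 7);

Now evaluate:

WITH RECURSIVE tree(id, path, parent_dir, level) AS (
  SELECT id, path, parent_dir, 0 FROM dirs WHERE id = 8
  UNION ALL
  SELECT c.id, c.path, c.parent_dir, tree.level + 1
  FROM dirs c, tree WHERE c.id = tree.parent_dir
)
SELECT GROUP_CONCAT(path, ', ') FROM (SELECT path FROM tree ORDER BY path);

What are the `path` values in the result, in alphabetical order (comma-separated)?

Base: id=8 (mail), parent_dir=5, level 0.
Iteration 1: join on id=5 -> srv (id 5, parent_dir=4, level 1).
Iteration 2: join on id=4 -> docs (id 4, parent_dir=1, level 2).
Iteration 3: join on id=1 -> root (id 1, parent_dir=NULL, level 3).
Iteration 4: parent_dir is NULL; no match; recursion stops.

docs, mail, root, srv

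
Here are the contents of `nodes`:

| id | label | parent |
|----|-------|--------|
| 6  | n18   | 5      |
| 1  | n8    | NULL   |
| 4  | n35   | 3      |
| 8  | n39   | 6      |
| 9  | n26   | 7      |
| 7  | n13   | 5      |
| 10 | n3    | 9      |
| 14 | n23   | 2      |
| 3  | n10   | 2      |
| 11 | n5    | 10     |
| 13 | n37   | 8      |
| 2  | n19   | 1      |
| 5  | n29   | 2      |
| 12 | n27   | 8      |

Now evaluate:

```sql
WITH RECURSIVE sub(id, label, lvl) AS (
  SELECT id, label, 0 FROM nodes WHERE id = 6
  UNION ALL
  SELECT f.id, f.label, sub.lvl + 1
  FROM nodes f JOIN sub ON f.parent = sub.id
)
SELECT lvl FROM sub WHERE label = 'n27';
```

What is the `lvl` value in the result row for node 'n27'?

2

Base: id=6 (n18) at lvl 0.
Iteration 1: rows with parent in {6} -> n39 (id 8, lvl 1).
Iteration 2: rows with parent in {8} -> n27 (id 12, lvl 2), n37 (id 13, lvl 2).
Iteration 3: no rows with parent in {12,13}; recursion stops.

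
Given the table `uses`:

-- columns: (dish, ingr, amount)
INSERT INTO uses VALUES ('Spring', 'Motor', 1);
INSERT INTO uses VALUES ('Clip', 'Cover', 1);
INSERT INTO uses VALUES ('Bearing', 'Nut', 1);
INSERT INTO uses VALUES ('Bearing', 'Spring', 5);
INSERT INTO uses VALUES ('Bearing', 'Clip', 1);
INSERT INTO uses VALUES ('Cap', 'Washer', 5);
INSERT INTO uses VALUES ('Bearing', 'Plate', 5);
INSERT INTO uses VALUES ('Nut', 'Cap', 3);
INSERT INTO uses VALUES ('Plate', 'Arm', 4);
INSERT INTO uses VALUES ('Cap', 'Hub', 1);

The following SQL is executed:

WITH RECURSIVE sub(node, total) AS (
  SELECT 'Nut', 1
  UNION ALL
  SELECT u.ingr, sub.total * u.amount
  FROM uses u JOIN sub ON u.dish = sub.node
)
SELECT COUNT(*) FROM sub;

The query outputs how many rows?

Base: (Nut, total=1).
Iteration 1: components of {Nut} -> Cap = 1*3 = 3.
Iteration 2: components of {Cap} -> Hub = 3*1 = 3, Washer = 3*5 = 15.
Iteration 3: no further components; recursion stops.
Total rows emitted: 4.

4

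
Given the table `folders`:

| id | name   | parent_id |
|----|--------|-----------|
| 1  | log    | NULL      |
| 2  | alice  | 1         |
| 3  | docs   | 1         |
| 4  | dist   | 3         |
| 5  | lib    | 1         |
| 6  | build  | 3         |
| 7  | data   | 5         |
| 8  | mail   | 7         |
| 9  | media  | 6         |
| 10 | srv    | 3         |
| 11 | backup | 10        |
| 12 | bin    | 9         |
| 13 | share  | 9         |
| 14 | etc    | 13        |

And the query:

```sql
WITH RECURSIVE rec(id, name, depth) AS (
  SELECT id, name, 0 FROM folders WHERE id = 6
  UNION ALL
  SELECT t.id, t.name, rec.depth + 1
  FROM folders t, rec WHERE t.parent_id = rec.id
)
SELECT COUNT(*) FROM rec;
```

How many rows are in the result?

5

Base: id=6 (build) at depth 0.
Iteration 1: rows with parent_id in {6} -> media (id 9, depth 1).
Iteration 2: rows with parent_id in {9} -> bin (id 12, depth 2), share (id 13, depth 2).
Iteration 3: rows with parent_id in {12,13} -> etc (id 14, depth 3).
Iteration 4: no rows with parent_id in {14}; recursion stops.
Total rows emitted: 5.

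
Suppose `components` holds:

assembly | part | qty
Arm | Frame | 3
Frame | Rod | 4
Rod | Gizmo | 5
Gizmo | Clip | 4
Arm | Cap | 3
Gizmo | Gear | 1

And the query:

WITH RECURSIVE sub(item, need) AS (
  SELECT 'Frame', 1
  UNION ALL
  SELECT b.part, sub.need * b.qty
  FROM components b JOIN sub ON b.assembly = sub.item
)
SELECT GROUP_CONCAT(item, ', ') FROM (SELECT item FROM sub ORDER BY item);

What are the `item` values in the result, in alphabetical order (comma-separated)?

Clip, Frame, Gear, Gizmo, Rod

Base: (Frame, need=1).
Iteration 1: components of {Frame} -> Rod = 1*4 = 4.
Iteration 2: components of {Rod} -> Gizmo = 4*5 = 20.
Iteration 3: components of {Gizmo} -> Clip = 20*4 = 80, Gear = 20*1 = 20.
Iteration 4: no further components; recursion stops.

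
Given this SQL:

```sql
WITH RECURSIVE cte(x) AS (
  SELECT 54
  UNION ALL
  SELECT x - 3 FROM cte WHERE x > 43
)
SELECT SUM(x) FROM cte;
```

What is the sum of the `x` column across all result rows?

Base: x=54.
Iteration 1: 54 > 43 holds -> x = 54 - 3 = 51.
Iteration 2: 51 > 43 holds -> x = 51 - 3 = 48.
Iteration 3: 48 > 43 holds -> x = 48 - 3 = 45.
Iteration 4: 45 > 43 holds -> x = 45 - 3 = 42.
Iteration 5: 42 > 43 fails; recursion stops.
SUM(x) = 54 + 51 + 48 + 45 + 42 = 240.

240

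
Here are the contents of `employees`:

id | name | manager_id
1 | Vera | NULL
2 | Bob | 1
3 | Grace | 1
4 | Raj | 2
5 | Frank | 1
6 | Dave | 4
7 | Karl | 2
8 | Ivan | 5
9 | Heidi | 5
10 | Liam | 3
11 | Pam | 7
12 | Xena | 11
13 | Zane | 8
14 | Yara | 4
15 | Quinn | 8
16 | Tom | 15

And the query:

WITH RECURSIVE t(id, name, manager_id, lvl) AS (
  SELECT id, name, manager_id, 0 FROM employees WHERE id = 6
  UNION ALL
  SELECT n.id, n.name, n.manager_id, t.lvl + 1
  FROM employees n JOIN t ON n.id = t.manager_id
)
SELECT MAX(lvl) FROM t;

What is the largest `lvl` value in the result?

Base: id=6 (Dave), manager_id=4, lvl 0.
Iteration 1: join on id=4 -> Raj (id 4, manager_id=2, lvl 1).
Iteration 2: join on id=2 -> Bob (id 2, manager_id=1, lvl 2).
Iteration 3: join on id=1 -> Vera (id 1, manager_id=NULL, lvl 3).
Iteration 4: manager_id is NULL; no match; recursion stops.
lvl values: 0, 1, 2, 3; the maximum is 3.

3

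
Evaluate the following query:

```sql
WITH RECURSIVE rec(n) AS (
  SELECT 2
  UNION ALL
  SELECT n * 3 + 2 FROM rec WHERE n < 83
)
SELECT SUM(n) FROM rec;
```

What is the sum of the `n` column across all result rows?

Base: n=2.
Iteration 1: 2 < 83 holds -> n = 2 * 3 + 2 = 8.
Iteration 2: 8 < 83 holds -> n = 8 * 3 + 2 = 26.
Iteration 3: 26 < 83 holds -> n = 26 * 3 + 2 = 80.
Iteration 4: 80 < 83 holds -> n = 80 * 3 + 2 = 242.
Iteration 5: 242 < 83 fails; recursion stops.
SUM(n) = 2 + 8 + 26 + 80 + 242 = 358.

358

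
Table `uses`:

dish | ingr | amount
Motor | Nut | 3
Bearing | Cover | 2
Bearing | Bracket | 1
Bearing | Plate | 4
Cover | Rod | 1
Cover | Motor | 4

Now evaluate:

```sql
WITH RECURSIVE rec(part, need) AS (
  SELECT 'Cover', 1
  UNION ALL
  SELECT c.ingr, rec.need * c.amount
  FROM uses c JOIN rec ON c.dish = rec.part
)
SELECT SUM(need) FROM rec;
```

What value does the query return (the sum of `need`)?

18

Base: (Cover, need=1).
Iteration 1: components of {Cover} -> Motor = 1*4 = 4, Rod = 1*1 = 1.
Iteration 2: components of {Motor,Rod} -> Nut = 4*3 = 12.
Iteration 3: no further components; recursion stops.
SUM(need) = 1 + 4 + 1 + 12 = 18.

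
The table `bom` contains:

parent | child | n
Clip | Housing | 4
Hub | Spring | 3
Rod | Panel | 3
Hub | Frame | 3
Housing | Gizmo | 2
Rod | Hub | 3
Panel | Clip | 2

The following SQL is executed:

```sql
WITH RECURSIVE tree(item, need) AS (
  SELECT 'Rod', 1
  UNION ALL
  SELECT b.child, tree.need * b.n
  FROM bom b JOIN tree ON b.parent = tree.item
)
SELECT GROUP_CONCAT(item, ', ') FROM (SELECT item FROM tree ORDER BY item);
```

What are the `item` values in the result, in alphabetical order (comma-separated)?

Base: (Rod, need=1).
Iteration 1: components of {Rod} -> Hub = 1*3 = 3, Panel = 1*3 = 3.
Iteration 2: components of {Hub,Panel} -> Clip = 3*2 = 6, Frame = 3*3 = 9, Spring = 3*3 = 9.
Iteration 3: components of {Clip,Frame,Spring} -> Housing = 6*4 = 24.
Iteration 4: components of {Housing} -> Gizmo = 24*2 = 48.
Iteration 5: no further components; recursion stops.

Clip, Frame, Gizmo, Housing, Hub, Panel, Rod, Spring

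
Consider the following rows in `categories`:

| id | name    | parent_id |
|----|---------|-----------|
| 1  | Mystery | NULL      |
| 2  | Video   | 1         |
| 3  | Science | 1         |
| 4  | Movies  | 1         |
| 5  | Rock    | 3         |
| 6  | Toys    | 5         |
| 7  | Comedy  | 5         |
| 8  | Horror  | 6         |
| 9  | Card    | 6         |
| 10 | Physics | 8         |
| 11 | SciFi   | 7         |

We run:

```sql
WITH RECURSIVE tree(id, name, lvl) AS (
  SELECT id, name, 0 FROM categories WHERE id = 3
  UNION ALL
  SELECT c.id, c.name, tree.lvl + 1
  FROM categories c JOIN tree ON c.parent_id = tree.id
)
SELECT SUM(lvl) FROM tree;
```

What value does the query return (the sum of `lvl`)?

Base: id=3 (Science) at lvl 0.
Iteration 1: rows with parent_id in {3} -> Rock (id 5, lvl 1).
Iteration 2: rows with parent_id in {5} -> Toys (id 6, lvl 2), Comedy (id 7, lvl 2).
Iteration 3: rows with parent_id in {6,7} -> Horror (id 8, lvl 3), Card (id 9, lvl 3), SciFi (id 11, lvl 3).
Iteration 4: rows with parent_id in {8,9,11} -> Physics (id 10, lvl 4).
Iteration 5: no rows with parent_id in {10}; recursion stops.
SUM(lvl) = 0 + 1 + 2 + 2 + 3 + 3 + 3 + 4 = 18.

18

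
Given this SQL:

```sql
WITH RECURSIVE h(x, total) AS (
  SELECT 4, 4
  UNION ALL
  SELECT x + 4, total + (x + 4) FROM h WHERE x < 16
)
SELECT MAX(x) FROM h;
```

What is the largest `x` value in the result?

Base: x=4, total=4.
Iteration 1: 4 < 16 holds -> x = 4 + 4 = 8, total = 4 + 8 = 12.
Iteration 2: 8 < 16 holds -> x = 8 + 4 = 12, total = 12 + 12 = 24.
Iteration 3: 12 < 16 holds -> x = 12 + 4 = 16, total = 24 + 16 = 40.
Iteration 4: 16 < 16 fails; recursion stops.
x values: 4, 8, 12, 16; the maximum is 16.

16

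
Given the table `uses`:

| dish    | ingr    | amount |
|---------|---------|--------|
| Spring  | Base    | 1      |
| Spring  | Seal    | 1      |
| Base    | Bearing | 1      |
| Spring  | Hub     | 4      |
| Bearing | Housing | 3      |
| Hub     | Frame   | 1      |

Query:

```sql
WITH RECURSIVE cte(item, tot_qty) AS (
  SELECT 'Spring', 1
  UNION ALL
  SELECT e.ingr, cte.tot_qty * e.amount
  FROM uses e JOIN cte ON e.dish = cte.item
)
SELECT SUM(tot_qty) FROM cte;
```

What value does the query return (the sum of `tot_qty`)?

15

Base: (Spring, tot_qty=1).
Iteration 1: components of {Spring} -> Base = 1*1 = 1, Hub = 1*4 = 4, Seal = 1*1 = 1.
Iteration 2: components of {Base,Hub,Seal} -> Bearing = 1*1 = 1, Frame = 4*1 = 4.
Iteration 3: components of {Bearing,Frame} -> Housing = 1*3 = 3.
Iteration 4: no further components; recursion stops.
SUM(tot_qty) = 1 + 1 + 1 + 4 + 1 + 4 + 3 = 15.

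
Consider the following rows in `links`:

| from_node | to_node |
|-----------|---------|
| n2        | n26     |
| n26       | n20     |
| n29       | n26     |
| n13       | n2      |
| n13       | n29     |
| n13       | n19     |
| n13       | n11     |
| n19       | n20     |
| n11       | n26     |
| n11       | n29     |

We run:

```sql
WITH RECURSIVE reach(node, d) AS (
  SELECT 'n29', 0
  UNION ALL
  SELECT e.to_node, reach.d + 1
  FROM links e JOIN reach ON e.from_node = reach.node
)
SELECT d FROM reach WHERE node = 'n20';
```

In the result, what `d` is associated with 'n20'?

2

Base: (n29, d=0).
Iteration 1: edges from {n29} -> (n26, d=1).
Iteration 2: edges from {n26} -> (n20, d=2).
Iteration 3: no outgoing edges from {n20}; recursion stops.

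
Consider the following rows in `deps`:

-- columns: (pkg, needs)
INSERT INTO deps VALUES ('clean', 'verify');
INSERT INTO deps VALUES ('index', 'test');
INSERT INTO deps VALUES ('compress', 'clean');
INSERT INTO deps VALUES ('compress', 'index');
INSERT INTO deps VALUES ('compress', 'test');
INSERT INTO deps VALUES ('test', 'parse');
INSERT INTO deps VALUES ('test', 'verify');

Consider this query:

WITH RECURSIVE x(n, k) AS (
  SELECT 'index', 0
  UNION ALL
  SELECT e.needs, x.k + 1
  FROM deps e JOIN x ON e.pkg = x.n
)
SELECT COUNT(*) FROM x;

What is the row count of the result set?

4

Base: (index, k=0).
Iteration 1: edges from {index} -> (test, k=1).
Iteration 2: edges from {test} -> (parse, k=2), (verify, k=2).
Iteration 3: no outgoing edges from {parse,verify}; recursion stops.
Total rows emitted: 4.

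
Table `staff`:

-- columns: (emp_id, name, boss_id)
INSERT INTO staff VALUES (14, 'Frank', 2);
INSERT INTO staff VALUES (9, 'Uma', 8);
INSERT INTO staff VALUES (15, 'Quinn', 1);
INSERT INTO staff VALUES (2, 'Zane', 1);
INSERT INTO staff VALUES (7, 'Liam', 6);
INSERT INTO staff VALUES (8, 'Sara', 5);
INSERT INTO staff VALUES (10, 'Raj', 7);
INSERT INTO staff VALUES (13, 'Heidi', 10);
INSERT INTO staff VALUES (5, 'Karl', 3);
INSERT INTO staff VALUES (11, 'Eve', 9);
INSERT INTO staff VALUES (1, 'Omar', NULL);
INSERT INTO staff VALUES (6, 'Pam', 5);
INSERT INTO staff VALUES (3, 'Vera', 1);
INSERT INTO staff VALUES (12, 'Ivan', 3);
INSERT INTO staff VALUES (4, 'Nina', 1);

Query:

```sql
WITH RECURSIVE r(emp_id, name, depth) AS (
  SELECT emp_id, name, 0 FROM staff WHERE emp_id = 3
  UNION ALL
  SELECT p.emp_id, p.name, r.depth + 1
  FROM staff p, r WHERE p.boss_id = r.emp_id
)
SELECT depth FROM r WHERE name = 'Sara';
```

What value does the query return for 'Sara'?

Base: emp_id=3 (Vera) at depth 0.
Iteration 1: rows with boss_id in {3} -> Karl (id 5, depth 1), Ivan (id 12, depth 1).
Iteration 2: rows with boss_id in {5,12} -> Pam (id 6, depth 2), Sara (id 8, depth 2).
Iteration 3: rows with boss_id in {6,8} -> Liam (id 7, depth 3), Uma (id 9, depth 3).
Iteration 4: rows with boss_id in {7,9} -> Raj (id 10, depth 4), Eve (id 11, depth 4).
Iteration 5: rows with boss_id in {10,11} -> Heidi (id 13, depth 5).
Iteration 6: no rows with boss_id in {13}; recursion stops.

2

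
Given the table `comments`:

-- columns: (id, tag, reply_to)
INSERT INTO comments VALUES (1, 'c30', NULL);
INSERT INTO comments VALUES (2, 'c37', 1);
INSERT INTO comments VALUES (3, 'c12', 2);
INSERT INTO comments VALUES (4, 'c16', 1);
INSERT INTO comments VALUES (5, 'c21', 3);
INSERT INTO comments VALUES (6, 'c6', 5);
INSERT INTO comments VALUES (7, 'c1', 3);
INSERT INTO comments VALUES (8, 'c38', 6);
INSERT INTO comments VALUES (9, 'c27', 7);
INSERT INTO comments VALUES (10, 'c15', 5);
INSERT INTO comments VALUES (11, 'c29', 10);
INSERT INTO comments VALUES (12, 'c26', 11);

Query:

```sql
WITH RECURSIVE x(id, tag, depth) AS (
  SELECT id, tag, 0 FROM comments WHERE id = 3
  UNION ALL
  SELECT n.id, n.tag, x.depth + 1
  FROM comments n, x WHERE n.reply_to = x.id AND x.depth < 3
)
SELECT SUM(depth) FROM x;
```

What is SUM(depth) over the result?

Base: id=3 (c12) at depth 0.
Iteration 1: rows with reply_to in {3} -> c21 (id 5, depth 1), c1 (id 7, depth 1).
Iteration 2: rows with reply_to in {5,7} -> c6 (id 6, depth 2), c27 (id 9, depth 2), c15 (id 10, depth 2).
Iteration 3: rows with reply_to in {6,9,10} -> c38 (id 8, depth 3), c29 (id 11, depth 3).
Iteration 4: depth < 3 fails for all current rows; recursion stops.
SUM(depth) = 0 + 1 + 1 + 2 + 2 + 2 + 3 + 3 = 14.

14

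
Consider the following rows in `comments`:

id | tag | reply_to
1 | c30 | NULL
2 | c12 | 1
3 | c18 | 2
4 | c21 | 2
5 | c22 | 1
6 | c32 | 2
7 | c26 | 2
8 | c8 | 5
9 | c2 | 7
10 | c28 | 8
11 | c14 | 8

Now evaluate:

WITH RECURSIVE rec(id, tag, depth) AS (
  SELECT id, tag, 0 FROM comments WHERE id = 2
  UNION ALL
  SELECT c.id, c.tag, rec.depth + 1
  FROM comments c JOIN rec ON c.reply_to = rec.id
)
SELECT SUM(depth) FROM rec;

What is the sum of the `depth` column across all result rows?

Base: id=2 (c12) at depth 0.
Iteration 1: rows with reply_to in {2} -> c18 (id 3, depth 1), c21 (id 4, depth 1), c32 (id 6, depth 1), c26 (id 7, depth 1).
Iteration 2: rows with reply_to in {3,4,6,7} -> c2 (id 9, depth 2).
Iteration 3: no rows with reply_to in {9}; recursion stops.
SUM(depth) = 0 + 1 + 1 + 1 + 1 + 2 = 6.

6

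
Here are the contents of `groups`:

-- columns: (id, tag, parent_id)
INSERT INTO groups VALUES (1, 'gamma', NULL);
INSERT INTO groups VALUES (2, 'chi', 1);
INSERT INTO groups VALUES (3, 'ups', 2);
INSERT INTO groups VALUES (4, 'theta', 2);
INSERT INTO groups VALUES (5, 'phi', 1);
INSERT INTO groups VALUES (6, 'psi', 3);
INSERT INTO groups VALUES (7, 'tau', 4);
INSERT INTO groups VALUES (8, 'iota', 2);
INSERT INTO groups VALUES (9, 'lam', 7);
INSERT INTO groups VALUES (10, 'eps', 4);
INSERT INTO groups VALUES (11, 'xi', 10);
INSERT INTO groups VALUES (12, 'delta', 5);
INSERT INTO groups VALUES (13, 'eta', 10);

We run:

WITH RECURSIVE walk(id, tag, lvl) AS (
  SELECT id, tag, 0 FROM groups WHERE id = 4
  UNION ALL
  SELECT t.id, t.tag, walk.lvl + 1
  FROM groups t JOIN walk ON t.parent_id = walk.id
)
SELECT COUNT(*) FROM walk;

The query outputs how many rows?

6

Base: id=4 (theta) at lvl 0.
Iteration 1: rows with parent_id in {4} -> tau (id 7, lvl 1), eps (id 10, lvl 1).
Iteration 2: rows with parent_id in {7,10} -> lam (id 9, lvl 2), xi (id 11, lvl 2), eta (id 13, lvl 2).
Iteration 3: no rows with parent_id in {9,11,13}; recursion stops.
Total rows emitted: 6.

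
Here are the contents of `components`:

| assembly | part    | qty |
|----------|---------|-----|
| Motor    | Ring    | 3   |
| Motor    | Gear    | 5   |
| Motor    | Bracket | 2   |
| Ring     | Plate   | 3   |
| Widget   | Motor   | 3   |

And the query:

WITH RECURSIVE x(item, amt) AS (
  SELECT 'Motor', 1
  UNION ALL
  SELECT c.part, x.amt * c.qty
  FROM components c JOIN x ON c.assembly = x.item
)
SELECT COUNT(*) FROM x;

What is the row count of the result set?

5

Base: (Motor, amt=1).
Iteration 1: components of {Motor} -> Bracket = 1*2 = 2, Gear = 1*5 = 5, Ring = 1*3 = 3.
Iteration 2: components of {Bracket,Gear,Ring} -> Plate = 3*3 = 9.
Iteration 3: no further components; recursion stops.
Total rows emitted: 5.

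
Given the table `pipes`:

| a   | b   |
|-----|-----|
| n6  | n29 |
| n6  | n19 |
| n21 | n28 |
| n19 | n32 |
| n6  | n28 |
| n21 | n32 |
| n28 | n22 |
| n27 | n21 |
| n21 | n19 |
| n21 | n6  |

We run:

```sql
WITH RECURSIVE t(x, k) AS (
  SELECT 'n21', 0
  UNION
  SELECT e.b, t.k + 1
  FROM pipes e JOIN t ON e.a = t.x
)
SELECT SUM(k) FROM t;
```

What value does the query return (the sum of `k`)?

20

Base: (n21, k=0).
Iteration 1: edges from {n21} -> (n19, k=1), (n28, k=1), (n32, k=1), (n6, k=1).
Iteration 2: edges from {n19,n28,n32,n6} -> (n19, k=2), (n22, k=2), (n28, k=2), (n29, k=2), (n32, k=2).
Iteration 3: edges from {n19,n22,n28,n29,n32} -> (n22, k=3), (n32, k=3).
Iteration 4: no outgoing edges from {n22,n32}; recursion stops.
SUM(k) = 0 + 1 + 1 + 1 + 1 + 2 + 2 + 2 + 2 + 2 + 3 + 3 = 20.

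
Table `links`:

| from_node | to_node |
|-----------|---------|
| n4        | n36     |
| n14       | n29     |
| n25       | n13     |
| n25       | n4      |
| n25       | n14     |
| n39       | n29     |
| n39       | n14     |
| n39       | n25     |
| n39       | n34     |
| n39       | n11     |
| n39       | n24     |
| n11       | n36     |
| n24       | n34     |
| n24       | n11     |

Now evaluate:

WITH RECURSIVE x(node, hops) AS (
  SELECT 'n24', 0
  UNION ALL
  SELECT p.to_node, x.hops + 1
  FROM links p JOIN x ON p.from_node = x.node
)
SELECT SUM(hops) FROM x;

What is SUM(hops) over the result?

4

Base: (n24, hops=0).
Iteration 1: edges from {n24} -> (n11, hops=1), (n34, hops=1).
Iteration 2: edges from {n11,n34} -> (n36, hops=2).
Iteration 3: no outgoing edges from {n36}; recursion stops.
SUM(hops) = 0 + 1 + 1 + 2 = 4.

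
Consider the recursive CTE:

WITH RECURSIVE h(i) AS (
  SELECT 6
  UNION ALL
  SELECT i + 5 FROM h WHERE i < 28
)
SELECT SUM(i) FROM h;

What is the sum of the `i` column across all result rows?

111

Base: i=6.
Iteration 1: 6 < 28 holds -> i = 6 + 5 = 11.
Iteration 2: 11 < 28 holds -> i = 11 + 5 = 16.
Iteration 3: 16 < 28 holds -> i = 16 + 5 = 21.
Iteration 4: 21 < 28 holds -> i = 21 + 5 = 26.
Iteration 5: 26 < 28 holds -> i = 26 + 5 = 31.
Iteration 6: 31 < 28 fails; recursion stops.
SUM(i) = 6 + 11 + 16 + 21 + 26 + 31 = 111.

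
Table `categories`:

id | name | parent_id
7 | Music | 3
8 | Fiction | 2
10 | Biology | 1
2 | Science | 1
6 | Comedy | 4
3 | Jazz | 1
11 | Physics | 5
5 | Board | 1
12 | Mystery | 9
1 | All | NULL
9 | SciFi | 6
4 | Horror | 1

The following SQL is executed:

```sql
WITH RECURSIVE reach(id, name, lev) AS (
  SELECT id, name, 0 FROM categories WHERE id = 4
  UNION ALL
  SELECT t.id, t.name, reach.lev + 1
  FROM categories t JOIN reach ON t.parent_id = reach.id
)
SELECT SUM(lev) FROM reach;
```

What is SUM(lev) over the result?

6

Base: id=4 (Horror) at lev 0.
Iteration 1: rows with parent_id in {4} -> Comedy (id 6, lev 1).
Iteration 2: rows with parent_id in {6} -> SciFi (id 9, lev 2).
Iteration 3: rows with parent_id in {9} -> Mystery (id 12, lev 3).
Iteration 4: no rows with parent_id in {12}; recursion stops.
SUM(lev) = 0 + 1 + 2 + 3 = 6.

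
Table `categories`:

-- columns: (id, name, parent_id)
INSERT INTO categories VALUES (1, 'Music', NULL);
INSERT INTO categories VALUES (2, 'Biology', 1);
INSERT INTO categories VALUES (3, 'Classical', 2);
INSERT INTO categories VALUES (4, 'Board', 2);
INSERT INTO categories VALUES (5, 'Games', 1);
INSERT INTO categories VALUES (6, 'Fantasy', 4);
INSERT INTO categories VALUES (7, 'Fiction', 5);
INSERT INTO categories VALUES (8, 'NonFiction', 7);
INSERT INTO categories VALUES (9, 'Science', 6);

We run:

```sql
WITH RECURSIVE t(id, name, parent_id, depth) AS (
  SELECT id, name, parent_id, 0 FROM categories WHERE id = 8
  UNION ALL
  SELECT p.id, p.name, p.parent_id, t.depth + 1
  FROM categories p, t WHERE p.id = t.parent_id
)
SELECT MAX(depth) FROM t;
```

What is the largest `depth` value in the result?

Base: id=8 (NonFiction), parent_id=7, depth 0.
Iteration 1: join on id=7 -> Fiction (id 7, parent_id=5, depth 1).
Iteration 2: join on id=5 -> Games (id 5, parent_id=1, depth 2).
Iteration 3: join on id=1 -> Music (id 1, parent_id=NULL, depth 3).
Iteration 4: parent_id is NULL; no match; recursion stops.
depth values: 0, 1, 2, 3; the maximum is 3.

3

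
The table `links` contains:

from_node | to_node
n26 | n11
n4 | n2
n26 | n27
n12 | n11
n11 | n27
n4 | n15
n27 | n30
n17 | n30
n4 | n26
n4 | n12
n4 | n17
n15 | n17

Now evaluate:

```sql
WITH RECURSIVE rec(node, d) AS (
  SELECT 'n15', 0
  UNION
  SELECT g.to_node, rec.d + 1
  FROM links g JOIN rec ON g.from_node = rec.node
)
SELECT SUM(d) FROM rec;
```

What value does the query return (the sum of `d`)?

3

Base: (n15, d=0).
Iteration 1: edges from {n15} -> (n17, d=1).
Iteration 2: edges from {n17} -> (n30, d=2).
Iteration 3: no outgoing edges from {n30}; recursion stops.
SUM(d) = 0 + 1 + 2 = 3.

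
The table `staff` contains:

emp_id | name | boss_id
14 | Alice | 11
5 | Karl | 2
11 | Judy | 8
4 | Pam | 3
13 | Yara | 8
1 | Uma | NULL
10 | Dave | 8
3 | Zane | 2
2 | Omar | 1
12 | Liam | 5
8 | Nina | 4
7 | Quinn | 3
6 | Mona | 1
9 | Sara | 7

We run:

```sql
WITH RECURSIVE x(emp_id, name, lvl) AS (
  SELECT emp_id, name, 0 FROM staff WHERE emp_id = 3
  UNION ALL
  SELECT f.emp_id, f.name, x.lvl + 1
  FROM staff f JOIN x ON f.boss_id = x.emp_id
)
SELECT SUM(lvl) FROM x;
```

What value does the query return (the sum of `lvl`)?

19

Base: emp_id=3 (Zane) at lvl 0.
Iteration 1: rows with boss_id in {3} -> Pam (id 4, lvl 1), Quinn (id 7, lvl 1).
Iteration 2: rows with boss_id in {4,7} -> Nina (id 8, lvl 2), Sara (id 9, lvl 2).
Iteration 3: rows with boss_id in {8,9} -> Dave (id 10, lvl 3), Judy (id 11, lvl 3), Yara (id 13, lvl 3).
Iteration 4: rows with boss_id in {10,11,13} -> Alice (id 14, lvl 4).
Iteration 5: no rows with boss_id in {14}; recursion stops.
SUM(lvl) = 0 + 1 + 1 + 2 + 2 + 3 + 3 + 3 + 4 = 19.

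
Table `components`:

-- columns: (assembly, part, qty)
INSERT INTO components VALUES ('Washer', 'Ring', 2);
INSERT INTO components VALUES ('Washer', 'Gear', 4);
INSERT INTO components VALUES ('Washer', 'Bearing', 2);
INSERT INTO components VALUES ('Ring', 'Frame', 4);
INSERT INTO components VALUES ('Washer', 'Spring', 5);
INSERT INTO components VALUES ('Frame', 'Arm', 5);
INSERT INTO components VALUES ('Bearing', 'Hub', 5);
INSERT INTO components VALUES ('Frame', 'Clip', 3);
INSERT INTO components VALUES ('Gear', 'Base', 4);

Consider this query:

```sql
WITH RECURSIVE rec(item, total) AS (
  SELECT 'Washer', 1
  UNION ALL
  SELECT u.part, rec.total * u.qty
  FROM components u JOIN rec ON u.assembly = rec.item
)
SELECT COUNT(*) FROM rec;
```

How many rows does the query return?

10

Base: (Washer, total=1).
Iteration 1: components of {Washer} -> Bearing = 1*2 = 2, Gear = 1*4 = 4, Ring = 1*2 = 2, Spring = 1*5 = 5.
Iteration 2: components of {Bearing,Gear,Ring,Spring} -> Base = 4*4 = 16, Frame = 2*4 = 8, Hub = 2*5 = 10.
Iteration 3: components of {Base,Frame,Hub} -> Arm = 8*5 = 40, Clip = 8*3 = 24.
Iteration 4: no further components; recursion stops.
Total rows emitted: 10.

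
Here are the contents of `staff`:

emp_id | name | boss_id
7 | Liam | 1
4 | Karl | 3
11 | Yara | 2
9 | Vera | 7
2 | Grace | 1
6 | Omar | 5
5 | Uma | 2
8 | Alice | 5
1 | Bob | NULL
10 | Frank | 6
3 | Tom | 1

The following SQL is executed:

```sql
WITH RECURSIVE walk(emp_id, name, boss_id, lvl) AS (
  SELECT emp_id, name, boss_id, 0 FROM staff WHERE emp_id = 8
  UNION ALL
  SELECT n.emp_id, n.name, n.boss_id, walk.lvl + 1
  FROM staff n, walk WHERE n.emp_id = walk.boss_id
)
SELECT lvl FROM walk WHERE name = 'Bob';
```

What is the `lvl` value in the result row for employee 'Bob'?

3

Base: emp_id=8 (Alice), boss_id=5, lvl 0.
Iteration 1: join on emp_id=5 -> Uma (id 5, boss_id=2, lvl 1).
Iteration 2: join on emp_id=2 -> Grace (id 2, boss_id=1, lvl 2).
Iteration 3: join on emp_id=1 -> Bob (id 1, boss_id=NULL, lvl 3).
Iteration 4: boss_id is NULL; no match; recursion stops.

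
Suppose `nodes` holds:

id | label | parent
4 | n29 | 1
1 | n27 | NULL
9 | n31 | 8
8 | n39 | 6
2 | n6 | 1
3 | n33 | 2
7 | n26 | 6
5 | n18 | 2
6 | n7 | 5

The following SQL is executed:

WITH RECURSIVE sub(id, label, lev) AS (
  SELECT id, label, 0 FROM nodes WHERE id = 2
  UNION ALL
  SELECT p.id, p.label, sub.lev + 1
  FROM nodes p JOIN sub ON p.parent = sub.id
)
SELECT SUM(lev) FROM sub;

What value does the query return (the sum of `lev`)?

14

Base: id=2 (n6) at lev 0.
Iteration 1: rows with parent in {2} -> n33 (id 3, lev 1), n18 (id 5, lev 1).
Iteration 2: rows with parent in {3,5} -> n7 (id 6, lev 2).
Iteration 3: rows with parent in {6} -> n26 (id 7, lev 3), n39 (id 8, lev 3).
Iteration 4: rows with parent in {7,8} -> n31 (id 9, lev 4).
Iteration 5: no rows with parent in {9}; recursion stops.
SUM(lev) = 0 + 1 + 1 + 2 + 3 + 3 + 4 = 14.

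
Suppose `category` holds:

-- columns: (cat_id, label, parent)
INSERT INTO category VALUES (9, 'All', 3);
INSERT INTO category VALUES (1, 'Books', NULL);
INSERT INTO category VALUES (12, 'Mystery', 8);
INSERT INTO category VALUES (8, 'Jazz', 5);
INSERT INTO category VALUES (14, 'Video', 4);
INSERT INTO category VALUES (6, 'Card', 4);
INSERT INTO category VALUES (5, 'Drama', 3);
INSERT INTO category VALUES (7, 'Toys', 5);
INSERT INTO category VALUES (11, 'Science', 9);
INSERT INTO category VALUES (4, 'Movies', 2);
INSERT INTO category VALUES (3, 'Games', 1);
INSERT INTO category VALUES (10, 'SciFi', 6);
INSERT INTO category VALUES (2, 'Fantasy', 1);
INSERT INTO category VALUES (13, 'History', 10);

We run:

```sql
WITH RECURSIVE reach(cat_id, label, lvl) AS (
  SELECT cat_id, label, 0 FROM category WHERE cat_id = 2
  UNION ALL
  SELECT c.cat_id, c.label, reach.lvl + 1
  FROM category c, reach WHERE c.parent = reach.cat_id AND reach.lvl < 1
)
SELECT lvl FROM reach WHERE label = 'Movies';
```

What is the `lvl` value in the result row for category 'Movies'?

1

Base: cat_id=2 (Fantasy) at lvl 0.
Iteration 1: rows with parent in {2} -> Movies (id 4, lvl 1).
Iteration 2: lvl < 1 fails for all current rows; recursion stops.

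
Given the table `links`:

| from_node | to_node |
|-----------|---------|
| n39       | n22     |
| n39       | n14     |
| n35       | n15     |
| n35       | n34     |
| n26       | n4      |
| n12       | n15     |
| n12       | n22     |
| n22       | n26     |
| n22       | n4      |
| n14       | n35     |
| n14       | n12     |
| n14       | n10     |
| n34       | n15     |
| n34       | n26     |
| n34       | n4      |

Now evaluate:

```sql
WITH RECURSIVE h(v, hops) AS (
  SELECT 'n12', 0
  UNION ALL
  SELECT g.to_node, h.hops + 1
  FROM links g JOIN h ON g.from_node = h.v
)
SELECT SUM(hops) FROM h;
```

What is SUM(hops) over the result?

9

Base: (n12, hops=0).
Iteration 1: edges from {n12} -> (n15, hops=1), (n22, hops=1).
Iteration 2: edges from {n15,n22} -> (n26, hops=2), (n4, hops=2).
Iteration 3: edges from {n26,n4} -> (n4, hops=3).
Iteration 4: no outgoing edges from {n4}; recursion stops.
SUM(hops) = 0 + 1 + 1 + 2 + 2 + 3 = 9.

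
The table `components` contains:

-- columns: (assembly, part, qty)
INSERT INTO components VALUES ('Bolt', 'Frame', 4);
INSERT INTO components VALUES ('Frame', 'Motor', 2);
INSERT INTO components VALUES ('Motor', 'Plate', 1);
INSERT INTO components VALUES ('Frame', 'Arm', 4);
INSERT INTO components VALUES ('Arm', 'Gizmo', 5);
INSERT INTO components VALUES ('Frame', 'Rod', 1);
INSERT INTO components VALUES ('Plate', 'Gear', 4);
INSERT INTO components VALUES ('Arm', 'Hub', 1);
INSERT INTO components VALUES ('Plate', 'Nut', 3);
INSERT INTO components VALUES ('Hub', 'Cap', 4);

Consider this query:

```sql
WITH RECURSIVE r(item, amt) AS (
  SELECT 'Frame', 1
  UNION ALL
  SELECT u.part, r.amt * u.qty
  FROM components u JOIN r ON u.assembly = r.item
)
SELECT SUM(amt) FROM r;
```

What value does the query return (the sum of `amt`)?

Base: (Frame, amt=1).
Iteration 1: components of {Frame} -> Arm = 1*4 = 4, Motor = 1*2 = 2, Rod = 1*1 = 1.
Iteration 2: components of {Arm,Motor,Rod} -> Gizmo = 4*5 = 20, Hub = 4*1 = 4, Plate = 2*1 = 2.
Iteration 3: components of {Gizmo,Hub,Plate} -> Cap = 4*4 = 16, Gear = 2*4 = 8, Nut = 2*3 = 6.
Iteration 4: no further components; recursion stops.
SUM(amt) = 1 + 2 + 4 + 1 + 2 + 20 + 4 + 8 + 6 + 16 = 64.

64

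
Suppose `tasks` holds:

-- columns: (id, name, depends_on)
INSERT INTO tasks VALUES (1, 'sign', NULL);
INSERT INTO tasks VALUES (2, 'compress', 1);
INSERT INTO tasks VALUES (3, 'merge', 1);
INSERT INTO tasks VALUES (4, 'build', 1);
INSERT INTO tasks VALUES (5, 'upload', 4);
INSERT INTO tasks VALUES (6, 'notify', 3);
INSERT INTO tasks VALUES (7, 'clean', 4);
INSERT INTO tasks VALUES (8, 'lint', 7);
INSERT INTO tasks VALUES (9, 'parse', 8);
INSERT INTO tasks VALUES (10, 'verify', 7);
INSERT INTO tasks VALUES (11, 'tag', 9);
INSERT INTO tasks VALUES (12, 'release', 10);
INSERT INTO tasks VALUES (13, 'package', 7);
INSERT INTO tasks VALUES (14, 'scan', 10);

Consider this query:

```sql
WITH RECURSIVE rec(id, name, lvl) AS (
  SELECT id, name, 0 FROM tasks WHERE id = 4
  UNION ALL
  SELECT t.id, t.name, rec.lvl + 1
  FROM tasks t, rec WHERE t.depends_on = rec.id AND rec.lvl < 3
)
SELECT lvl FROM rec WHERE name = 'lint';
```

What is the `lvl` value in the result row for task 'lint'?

2

Base: id=4 (build) at lvl 0.
Iteration 1: rows with depends_on in {4} -> upload (id 5, lvl 1), clean (id 7, lvl 1).
Iteration 2: rows with depends_on in {5,7} -> lint (id 8, lvl 2), verify (id 10, lvl 2), package (id 13, lvl 2).
Iteration 3: rows with depends_on in {8,10,13} -> parse (id 9, lvl 3), release (id 12, lvl 3), scan (id 14, lvl 3).
Iteration 4: lvl < 3 fails for all current rows; recursion stops.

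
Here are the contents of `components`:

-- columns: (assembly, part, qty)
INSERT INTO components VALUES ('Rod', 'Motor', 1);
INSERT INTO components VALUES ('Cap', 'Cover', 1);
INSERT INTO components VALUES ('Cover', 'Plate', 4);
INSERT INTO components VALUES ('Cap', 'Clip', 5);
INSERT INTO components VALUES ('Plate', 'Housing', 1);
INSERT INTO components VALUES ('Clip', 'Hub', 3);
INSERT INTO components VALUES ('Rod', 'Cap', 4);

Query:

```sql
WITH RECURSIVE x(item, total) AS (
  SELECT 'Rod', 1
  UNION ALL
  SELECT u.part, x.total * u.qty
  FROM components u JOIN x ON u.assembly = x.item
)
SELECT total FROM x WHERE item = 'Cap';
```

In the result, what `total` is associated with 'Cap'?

4

Base: (Rod, total=1).
Iteration 1: components of {Rod} -> Cap = 1*4 = 4, Motor = 1*1 = 1.
Iteration 2: components of {Cap,Motor} -> Clip = 4*5 = 20, Cover = 4*1 = 4.
Iteration 3: components of {Clip,Cover} -> Hub = 20*3 = 60, Plate = 4*4 = 16.
Iteration 4: components of {Hub,Plate} -> Housing = 16*1 = 16.
Iteration 5: no further components; recursion stops.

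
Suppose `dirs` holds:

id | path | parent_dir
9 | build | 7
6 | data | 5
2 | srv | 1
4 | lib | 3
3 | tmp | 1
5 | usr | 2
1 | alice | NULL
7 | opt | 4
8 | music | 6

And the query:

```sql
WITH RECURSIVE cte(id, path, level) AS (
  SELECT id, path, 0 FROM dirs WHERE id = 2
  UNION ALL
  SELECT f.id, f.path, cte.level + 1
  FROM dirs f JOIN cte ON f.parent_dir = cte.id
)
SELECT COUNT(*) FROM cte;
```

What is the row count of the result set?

Base: id=2 (srv) at level 0.
Iteration 1: rows with parent_dir in {2} -> usr (id 5, level 1).
Iteration 2: rows with parent_dir in {5} -> data (id 6, level 2).
Iteration 3: rows with parent_dir in {6} -> music (id 8, level 3).
Iteration 4: no rows with parent_dir in {8}; recursion stops.
Total rows emitted: 4.

4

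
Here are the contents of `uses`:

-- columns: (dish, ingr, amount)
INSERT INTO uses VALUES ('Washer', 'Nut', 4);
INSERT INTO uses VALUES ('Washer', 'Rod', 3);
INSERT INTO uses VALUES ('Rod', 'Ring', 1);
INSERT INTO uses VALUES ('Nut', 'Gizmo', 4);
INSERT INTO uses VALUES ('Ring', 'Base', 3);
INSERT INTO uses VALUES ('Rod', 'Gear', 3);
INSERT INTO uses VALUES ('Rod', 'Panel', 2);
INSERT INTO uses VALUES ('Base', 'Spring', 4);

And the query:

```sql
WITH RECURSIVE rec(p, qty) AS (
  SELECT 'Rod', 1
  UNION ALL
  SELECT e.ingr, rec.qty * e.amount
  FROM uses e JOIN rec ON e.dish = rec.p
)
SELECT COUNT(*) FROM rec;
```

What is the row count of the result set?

6

Base: (Rod, qty=1).
Iteration 1: components of {Rod} -> Gear = 1*3 = 3, Panel = 1*2 = 2, Ring = 1*1 = 1.
Iteration 2: components of {Gear,Panel,Ring} -> Base = 1*3 = 3.
Iteration 3: components of {Base} -> Spring = 3*4 = 12.
Iteration 4: no further components; recursion stops.
Total rows emitted: 6.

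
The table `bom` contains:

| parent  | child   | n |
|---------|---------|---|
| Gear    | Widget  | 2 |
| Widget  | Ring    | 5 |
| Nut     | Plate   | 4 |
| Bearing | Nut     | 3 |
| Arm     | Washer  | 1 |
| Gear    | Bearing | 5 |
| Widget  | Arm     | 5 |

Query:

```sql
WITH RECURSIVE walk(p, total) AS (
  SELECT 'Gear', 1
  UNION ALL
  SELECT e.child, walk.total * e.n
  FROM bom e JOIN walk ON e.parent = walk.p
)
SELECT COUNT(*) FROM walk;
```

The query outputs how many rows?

Base: (Gear, total=1).
Iteration 1: components of {Gear} -> Bearing = 1*5 = 5, Widget = 1*2 = 2.
Iteration 2: components of {Bearing,Widget} -> Arm = 2*5 = 10, Nut = 5*3 = 15, Ring = 2*5 = 10.
Iteration 3: components of {Arm,Nut,Ring} -> Plate = 15*4 = 60, Washer = 10*1 = 10.
Iteration 4: no further components; recursion stops.
Total rows emitted: 8.

8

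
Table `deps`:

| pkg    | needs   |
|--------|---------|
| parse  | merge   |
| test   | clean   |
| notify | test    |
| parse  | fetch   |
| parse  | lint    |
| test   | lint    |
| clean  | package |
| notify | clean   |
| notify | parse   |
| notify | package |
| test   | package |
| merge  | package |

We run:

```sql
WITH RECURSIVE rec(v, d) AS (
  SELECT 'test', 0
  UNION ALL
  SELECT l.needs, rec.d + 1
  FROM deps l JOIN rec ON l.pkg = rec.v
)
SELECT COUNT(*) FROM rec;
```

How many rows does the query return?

5

Base: (test, d=0).
Iteration 1: edges from {test} -> (clean, d=1), (lint, d=1), (package, d=1).
Iteration 2: edges from {clean,lint,package} -> (package, d=2).
Iteration 3: no outgoing edges from {package}; recursion stops.
Total rows emitted: 5.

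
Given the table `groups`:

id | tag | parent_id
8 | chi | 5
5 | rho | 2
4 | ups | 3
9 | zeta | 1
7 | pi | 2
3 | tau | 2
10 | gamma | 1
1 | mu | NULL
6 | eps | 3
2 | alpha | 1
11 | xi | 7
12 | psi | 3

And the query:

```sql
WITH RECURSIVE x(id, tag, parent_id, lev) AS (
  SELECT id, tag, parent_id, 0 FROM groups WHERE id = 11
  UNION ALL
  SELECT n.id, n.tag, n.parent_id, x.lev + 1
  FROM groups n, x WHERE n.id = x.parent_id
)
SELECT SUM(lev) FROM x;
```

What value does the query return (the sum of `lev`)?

Base: id=11 (xi), parent_id=7, lev 0.
Iteration 1: join on id=7 -> pi (id 7, parent_id=2, lev 1).
Iteration 2: join on id=2 -> alpha (id 2, parent_id=1, lev 2).
Iteration 3: join on id=1 -> mu (id 1, parent_id=NULL, lev 3).
Iteration 4: parent_id is NULL; no match; recursion stops.
SUM(lev) = 0 + 1 + 2 + 3 = 6.

6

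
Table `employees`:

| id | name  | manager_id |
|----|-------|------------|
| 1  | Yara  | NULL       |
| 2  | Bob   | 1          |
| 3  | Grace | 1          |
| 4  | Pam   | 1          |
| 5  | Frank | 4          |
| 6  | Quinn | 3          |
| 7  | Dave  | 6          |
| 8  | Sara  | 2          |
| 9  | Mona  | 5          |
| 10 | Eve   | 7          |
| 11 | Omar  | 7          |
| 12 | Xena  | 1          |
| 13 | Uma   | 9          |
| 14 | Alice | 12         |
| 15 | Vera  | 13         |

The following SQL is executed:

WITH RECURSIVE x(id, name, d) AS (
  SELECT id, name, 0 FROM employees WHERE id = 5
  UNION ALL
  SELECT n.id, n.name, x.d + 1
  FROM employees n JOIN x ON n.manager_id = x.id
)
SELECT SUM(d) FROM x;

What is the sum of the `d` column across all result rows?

Base: id=5 (Frank) at d 0.
Iteration 1: rows with manager_id in {5} -> Mona (id 9, d 1).
Iteration 2: rows with manager_id in {9} -> Uma (id 13, d 2).
Iteration 3: rows with manager_id in {13} -> Vera (id 15, d 3).
Iteration 4: no rows with manager_id in {15}; recursion stops.
SUM(d) = 0 + 1 + 2 + 3 = 6.

6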